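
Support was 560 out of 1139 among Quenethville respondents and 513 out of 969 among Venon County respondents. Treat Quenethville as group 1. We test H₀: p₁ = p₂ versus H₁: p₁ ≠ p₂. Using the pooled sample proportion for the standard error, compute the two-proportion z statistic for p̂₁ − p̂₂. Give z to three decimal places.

p̂₁ = 560/1139 ≈ 0.49166, p̂₂ = 513/969 ≈ 0.52941.
Pooled p̂ = (560+513)/(1139+969) = 1073/2108 = 0.50901.
SE = √(0.249919 × 0.00190995) = 0.02185.
z = (0.49166 − 0.52941)/0.02185 = -0.03775/0.02185 = -1.728.
Two-sided p-value ≈ 2·Φ(−1.728) = 0.0840.

z = -1.728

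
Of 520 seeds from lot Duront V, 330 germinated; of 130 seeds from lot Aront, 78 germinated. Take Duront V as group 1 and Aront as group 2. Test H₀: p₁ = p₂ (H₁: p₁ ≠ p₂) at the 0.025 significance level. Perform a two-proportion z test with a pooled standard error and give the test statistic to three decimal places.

z = 0.730

p̂₁ = 330/520 ≈ 0.63462, p̂₂ = 78/130 ≈ 0.60000.
Pooled p̂ = (330+78)/(520+130) = 408/650 = 0.62769.
SE = √(p̂(1−p̂)(1/n₁+1/n₂)) = √(0.62769·0.37231·0.00961538) = √(0.00224706) = 0.04740.
z = (0.63462 − 0.60000)/0.04740 = 0.03462/0.04740 = 0.730.
Two-sided p-value ≈ 2·Φ(−0.730) = 0.4652, so at α = 0.025 we fail to reject H₀.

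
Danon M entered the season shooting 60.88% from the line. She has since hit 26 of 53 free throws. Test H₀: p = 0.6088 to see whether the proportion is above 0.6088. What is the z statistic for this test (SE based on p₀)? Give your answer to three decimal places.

z = -1.764

p̂ = 26/53 ≈ 0.49057.
Under H₀, SE = √(0.6088·0.3912/53) = √(0.00449363) = 0.06703.
z = (0.49057 − 0.6088)/0.06703 = -0.11823/0.06703 = -1.764.
p-value = P(Z > -1.764) ≈ 0.9611.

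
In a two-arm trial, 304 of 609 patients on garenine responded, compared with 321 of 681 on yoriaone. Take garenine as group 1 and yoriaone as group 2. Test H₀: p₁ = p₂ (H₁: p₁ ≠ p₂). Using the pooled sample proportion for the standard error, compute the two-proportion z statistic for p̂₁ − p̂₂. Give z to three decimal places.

z = 0.998

p̂₁ = 304/609 ≈ 0.49918, p̂₂ = 321/681 ≈ 0.47137.
Pooled p̂ = (304+321)/(609+681) = 625/1290 = 0.48450.
SE = √(p̂(1−p̂)(1/n₁+1/n₂)) = √(0.48450·0.51550·0.00311046) = √(0.000776869) = 0.02787.
z = (0.49918 − 0.47137)/0.02787 = 0.02781/0.02787 = 0.998.
Two-sided p-value ≈ 2·Φ(−0.998) = 0.3183.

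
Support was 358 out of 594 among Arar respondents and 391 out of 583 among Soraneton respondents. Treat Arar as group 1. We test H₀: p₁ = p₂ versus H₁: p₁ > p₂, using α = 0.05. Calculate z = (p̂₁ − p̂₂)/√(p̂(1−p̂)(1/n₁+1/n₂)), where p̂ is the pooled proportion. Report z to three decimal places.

p̂₁ = 358/594 = 0.60269, p̂₂ = 391/583 = 0.67067.
Pooled p̂ = (358+391)/(594+583) = 749/1177 = 0.63636.
SE = √(p̂(1−p̂)(1/n₁+1/n₂)) = √(0.63636·0.36364·0.00339877) = √(0.000786492) = 0.02804.
z = (0.60269 − 0.67067)/0.02804 = -0.06798/0.02804 = -2.424.
p-value = P(Z > -2.424) ≈ 0.9923; since p > α = 0.05, fail to reject H₀.

z = -2.424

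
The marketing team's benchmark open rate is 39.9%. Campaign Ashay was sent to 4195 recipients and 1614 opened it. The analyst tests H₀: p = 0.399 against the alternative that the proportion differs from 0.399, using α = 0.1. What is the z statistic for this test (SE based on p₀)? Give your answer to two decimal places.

z = -1.89

p̂ = 1614/4195 ≈ 0.38474.
Under H₀, SE = √(0.399·0.601/4195) = √(5.71631e-05) = 0.00756.
z = (0.38474 − 0.399)/0.00756 = -0.01426/0.00756 = -1.89.
p-value = 2·P(Z > 1.886) ≈ 0.0593. With α = 0.1, reject H₀.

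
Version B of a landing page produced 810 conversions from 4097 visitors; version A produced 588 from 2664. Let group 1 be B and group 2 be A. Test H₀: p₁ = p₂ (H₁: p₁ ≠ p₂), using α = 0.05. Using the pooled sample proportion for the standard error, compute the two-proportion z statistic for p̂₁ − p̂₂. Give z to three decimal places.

p̂₁ = 810/4097 ≈ 0.19771, p̂₂ = 588/2664 ≈ 0.22072.
Pooled p̂ = (810+588)/(4097+2664) = 1398/6761 = 0.20677.
SE = √(p̂(1−p̂)(1/n₁+1/n₂)) = √(0.20677·0.79323·0.000619456) = √(0.000101602) = 0.01008.
z = (0.19771 − 0.22072)/0.01008 = -0.02301/0.01008 = -2.283.
p-value = 2·P(Z > 2.283) ≈ 0.0224. With α = 0.05, reject H₀.

z = -2.283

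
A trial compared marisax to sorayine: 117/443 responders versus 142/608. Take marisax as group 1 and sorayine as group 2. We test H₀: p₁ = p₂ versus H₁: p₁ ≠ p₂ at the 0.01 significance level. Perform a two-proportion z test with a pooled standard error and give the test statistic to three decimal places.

z = 1.135

p̂₁ = 117/443 ≈ 0.26411, p̂₂ = 142/608 ≈ 0.23355.
Pooled p̂ = (117+142)/(443+608) = 259/1051 = 0.24643.
SE = √(0.185703 × 0.00390207) = 0.02692.
z = (0.26411 − 0.23355)/0.02692 = 0.03056/0.02692 = 1.135.
p-value = 2·P(Z > 1.135) ≈ 0.2563; since p > α = 0.01, fail to reject H₀.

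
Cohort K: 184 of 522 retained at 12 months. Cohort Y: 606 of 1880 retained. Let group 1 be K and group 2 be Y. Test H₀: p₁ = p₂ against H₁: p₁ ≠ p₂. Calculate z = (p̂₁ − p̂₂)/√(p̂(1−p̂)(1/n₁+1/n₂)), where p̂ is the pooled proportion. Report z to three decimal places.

z = 1.297

p̂₁ = 184/522 ≈ 0.35249, p̂₂ = 606/1880 ≈ 0.32234.
Pooled p̂ = (184+606)/(522+1880) = 790/2402 = 0.32889.
SE = √(p̂(1−p̂)(1/n₁+1/n₂)) = √(0.32889·0.67111·0.00244762) = √(0.000540245) = 0.02324.
z = (0.35249 − 0.32234)/0.02324 = 0.03015/0.02324 = 1.297.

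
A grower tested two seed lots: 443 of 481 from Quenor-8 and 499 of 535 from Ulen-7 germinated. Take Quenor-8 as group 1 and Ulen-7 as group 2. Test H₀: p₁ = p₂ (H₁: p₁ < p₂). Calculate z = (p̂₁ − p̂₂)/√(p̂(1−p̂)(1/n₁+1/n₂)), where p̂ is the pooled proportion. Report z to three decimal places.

p̂₁ = 443/481 = 0.92100, p̂₂ = 499/535 = 0.93271.
Pooled p̂ = (443+499)/(481+535) = 942/1016 = 0.92717.
SE = √(p̂(1−p̂)(1/n₁+1/n₂)) = √(0.92717·0.07283·0.00394816) = √(0.000266618) = 0.01633.
z = (0.92100 − 0.93271)/0.01633 = -0.01171/0.01633 = -0.717.

z = -0.717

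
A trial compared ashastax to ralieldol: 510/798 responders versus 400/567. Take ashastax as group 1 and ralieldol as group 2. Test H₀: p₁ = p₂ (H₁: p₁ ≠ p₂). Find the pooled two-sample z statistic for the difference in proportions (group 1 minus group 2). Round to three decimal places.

z = -2.563

p̂₁ = 510/798 = 0.639098, p̂₂ = 400/567 = 0.705467.
Pooled p̂ = (510+400)/(798+567) = 910/1365 = 0.666667.
SE = √(p̂(1−p̂)(1/n₁+1/n₂)) = √(0.666667·0.333333·0.0030168) = √(0.0006704) = 0.025892.
z = (0.639098 − 0.705467)/0.025892 = -0.066369/0.025892 = -2.563.
Two-sided p-value ≈ 2·Φ(−2.563) = 0.0104.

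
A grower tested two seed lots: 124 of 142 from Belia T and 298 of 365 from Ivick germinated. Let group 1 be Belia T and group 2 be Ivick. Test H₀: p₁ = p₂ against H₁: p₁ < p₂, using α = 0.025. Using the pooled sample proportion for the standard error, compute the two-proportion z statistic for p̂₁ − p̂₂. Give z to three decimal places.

z = 1.537

p̂₁ = 124/142 ≈ 0.87324, p̂₂ = 298/365 ≈ 0.81644.
Pooled p̂ = (124+298)/(142+365) = 422/507 = 0.83235.
SE = √(0.139545 × 0.00978198) = 0.03695.
z = (0.87324 − 0.81644)/0.03695 = 0.05680/0.03695 = 1.537.
p-value = P(Z < 1.537) ≈ 0.9379. With α = 0.025, fail to reject H₀.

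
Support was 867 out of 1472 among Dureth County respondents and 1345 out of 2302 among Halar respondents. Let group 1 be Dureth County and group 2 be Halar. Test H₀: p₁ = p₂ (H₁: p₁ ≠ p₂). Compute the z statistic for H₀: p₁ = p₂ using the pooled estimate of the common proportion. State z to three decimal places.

p̂₁ = 867/1472 ≈ 0.58899, p̂₂ = 1345/2302 ≈ 0.58427.
Pooled p̂ = (867+1345)/(1472+2302) = 2212/3774 = 0.58612.
SE = √(0.242584 × 0.00111375) = 0.01644.
z = (0.58899 − 0.58427)/0.01644 = 0.00472/0.01644 = 0.287.

z = 0.287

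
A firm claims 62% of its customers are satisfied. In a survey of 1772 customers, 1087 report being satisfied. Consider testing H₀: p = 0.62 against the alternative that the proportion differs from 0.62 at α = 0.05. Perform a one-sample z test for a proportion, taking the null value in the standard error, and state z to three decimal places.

p̂ = 1087/1772 ≈ 0.61343.
Standard error under H₀: √(0.62×0.38/1772) = 0.01153.
z = (0.61343 − 0.62)/0.01153 = -0.00657/0.01153 = -0.570.
p-value = 2·P(Z > 0.570) ≈ 0.5689. With α = 0.05, fail to reject H₀.

z = -0.570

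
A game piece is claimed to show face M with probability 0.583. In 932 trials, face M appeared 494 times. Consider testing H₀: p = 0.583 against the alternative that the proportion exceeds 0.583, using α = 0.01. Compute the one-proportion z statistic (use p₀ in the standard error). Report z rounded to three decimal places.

z = -3.279

p̂ = 494/932 ≈ 0.53004.
Standard error under H₀: √(0.583×0.417/932) = 0.01615.
z = (0.53004 − 0.583)/0.01615 = -0.05296/0.01615 = -3.279.
p-value = P(Z > -3.279) ≈ 0.9995, so at α = 0.01 we fail to reject H₀.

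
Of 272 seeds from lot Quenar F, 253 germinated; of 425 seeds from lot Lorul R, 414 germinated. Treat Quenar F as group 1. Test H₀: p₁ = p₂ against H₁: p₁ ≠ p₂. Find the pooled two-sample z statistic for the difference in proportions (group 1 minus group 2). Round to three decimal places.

z = -2.790

p̂₁ = 253/272 = 0.93015, p̂₂ = 414/425 = 0.97412.
Pooled p̂ = (253+414)/(272+425) = 667/697 = 0.95696.
SE = √(p̂(1−p̂)(1/n₁+1/n₂)) = √(0.95696·0.04304·0.00602941) = √(0.000248346) = 0.01576.
z = (0.93015 − 0.97412)/0.01576 = -0.04397/0.01576 = -2.790.
Two-sided p-value ≈ 2·Φ(−2.790) = 0.0053.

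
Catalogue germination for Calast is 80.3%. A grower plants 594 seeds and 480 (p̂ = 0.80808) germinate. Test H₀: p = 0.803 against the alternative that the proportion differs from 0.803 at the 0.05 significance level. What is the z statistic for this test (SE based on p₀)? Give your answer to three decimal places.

p̂ = 480/594 = 0.80808.
Under H₀, SE = √(0.803·0.197/594) = √(0.000266315) = 0.01632.
z = (0.80808 − 0.803)/0.01632 = 0.00508/0.01632 = 0.311.
Two-sided p-value ≈ 2·Φ(−0.311) = 0.7555; since p > α = 0.05, fail to reject H₀.

z = 0.311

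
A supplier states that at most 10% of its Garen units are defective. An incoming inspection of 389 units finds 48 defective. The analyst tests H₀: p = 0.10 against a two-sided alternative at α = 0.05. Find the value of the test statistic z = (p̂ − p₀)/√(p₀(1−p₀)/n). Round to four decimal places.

p̂ = 48/389 = 0.1233933.
Standard error under H₀: √(0.1×0.9/389) = 0.0152106.
z = (0.1233933 − 0.1)/0.0152106 = 0.0233933/0.0152106 = 1.5380.
p-value = 2·P(Z > 1.538) ≈ 0.1241, so at α = 0.05 we fail to reject H₀.

z = 1.5380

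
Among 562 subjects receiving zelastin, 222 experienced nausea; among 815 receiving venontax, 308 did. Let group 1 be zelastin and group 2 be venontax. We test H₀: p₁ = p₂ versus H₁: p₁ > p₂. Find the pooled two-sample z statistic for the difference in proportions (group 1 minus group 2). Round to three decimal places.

z = 0.641

p̂₁ = 222/562 ≈ 0.39502, p̂₂ = 308/815 ≈ 0.37791.
Pooled p̂ = (222+308)/(562+815) = 530/1377 = 0.38489.
SE = √(0.236751 × 0.00300635) = 0.02668.
z = (0.39502 − 0.37791)/0.02668 = 0.01711/0.02668 = 0.641.
p-value = P(Z > 0.641) ≈ 0.2607.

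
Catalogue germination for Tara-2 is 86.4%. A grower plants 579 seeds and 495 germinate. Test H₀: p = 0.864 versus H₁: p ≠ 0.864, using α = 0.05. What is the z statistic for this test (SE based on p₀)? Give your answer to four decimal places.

z = -0.6372

p̂ = 495/579 ≈ 0.854922.
Standard error under H₀: √(0.864×0.136/579) = 0.014246.
z = (0.854922 − 0.864)/0.014246 = -0.009078/0.014246 = -0.6372.
Two-sided p-value ≈ 2·Φ(−0.637) = 0.5240; since p > α = 0.05, fail to reject H₀.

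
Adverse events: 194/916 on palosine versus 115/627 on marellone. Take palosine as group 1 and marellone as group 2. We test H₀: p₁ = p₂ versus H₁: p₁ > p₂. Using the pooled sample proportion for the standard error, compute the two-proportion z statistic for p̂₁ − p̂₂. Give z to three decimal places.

p̂₁ = 194/916 = 0.21179, p̂₂ = 115/627 = 0.18341.
Pooled p̂ = (194+115)/(916+627) = 309/1543 = 0.20026.
SE = √(0.160155 × 0.0026866) = 0.02074.
z = (0.21179 − 0.18341)/0.02074 = 0.02838/0.02074 = 1.368.
p-value = P(Z > 1.368) ≈ 0.0856.

z = 1.368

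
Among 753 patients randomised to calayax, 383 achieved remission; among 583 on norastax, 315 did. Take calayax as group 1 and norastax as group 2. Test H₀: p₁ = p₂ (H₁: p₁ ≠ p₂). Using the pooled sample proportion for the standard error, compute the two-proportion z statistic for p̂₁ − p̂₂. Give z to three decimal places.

z = -1.150

p̂₁ = 383/753 = 0.508632, p̂₂ = 315/583 = 0.540309.
Pooled p̂ = (383+315)/(753+583) = 698/1336 = 0.522455.
SE = √(0.249496 × 0.00304329) = 0.027555.
z = (0.508632 − 0.540309)/0.027555 = -0.031677/0.027555 = -1.150.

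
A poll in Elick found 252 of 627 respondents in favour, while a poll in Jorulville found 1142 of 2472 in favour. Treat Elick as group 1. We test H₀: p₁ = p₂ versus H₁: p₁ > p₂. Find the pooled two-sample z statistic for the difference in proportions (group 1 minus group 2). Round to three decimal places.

z = -2.700

p̂₁ = 252/627 = 0.401914, p̂₂ = 1142/2472 = 0.461974.
Pooled p̂ = (252+1142)/(627+2472) = 1394/3099 = 0.449823.
SE = √(p̂(1−p̂)(1/n₁+1/n₂)) = √(0.449823·0.550177·0.00199943) = √(0.000494823) = 0.022245.
z = (0.401914 − 0.461974)/0.022245 = -0.060060/0.022245 = -2.700.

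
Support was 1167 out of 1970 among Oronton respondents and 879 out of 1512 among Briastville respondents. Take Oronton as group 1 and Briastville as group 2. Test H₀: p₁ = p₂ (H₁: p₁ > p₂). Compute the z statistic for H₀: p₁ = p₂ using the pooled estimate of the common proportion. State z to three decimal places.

z = 0.656

p̂₁ = 1167/1970 ≈ 0.59239, p̂₂ = 879/1512 ≈ 0.58135.
Pooled p̂ = (1167+879)/(1970+1512) = 2046/3482 = 0.58759.
SE = √(0.242327 × 0.00116899) = 0.01683.
z = (0.59239 − 0.58135)/0.01683 = 0.01104/0.01683 = 0.656.
p-value = P(Z > 0.656) ≈ 0.2560.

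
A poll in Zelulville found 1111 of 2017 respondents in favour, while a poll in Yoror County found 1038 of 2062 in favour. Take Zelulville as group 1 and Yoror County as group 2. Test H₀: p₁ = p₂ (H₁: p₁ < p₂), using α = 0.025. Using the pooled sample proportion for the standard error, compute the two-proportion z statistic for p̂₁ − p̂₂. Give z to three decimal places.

z = 3.033

p̂₁ = 1111/2017 ≈ 0.55082, p̂₂ = 1038/2062 ≈ 0.50339.
Pooled p̂ = (1111+1038)/(2017+2062) = 2149/4079 = 0.52684.
SE = √(p̂(1−p̂)(1/n₁+1/n₂)) = √(0.52684·0.47316·0.000980752) = √(0.000244481) = 0.01564.
z = (0.55082 − 0.50339)/0.01564 = 0.04743/0.01564 = 3.033.
p-value = P(Z < 3.033) ≈ 0.9988; since p > α = 0.025, fail to reject H₀.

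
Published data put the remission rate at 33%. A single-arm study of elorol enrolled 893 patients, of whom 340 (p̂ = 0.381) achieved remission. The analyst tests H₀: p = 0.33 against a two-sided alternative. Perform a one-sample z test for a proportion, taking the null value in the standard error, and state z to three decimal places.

p̂ = 340/893 ≈ 0.380739.
Standard error under H₀: √(0.33×0.67/893) = 0.015735.
z = (0.380739 − 0.33)/0.015735 = 0.050739/0.015735 = 3.225.
Two-sided p-value ≈ 2·Φ(−3.225) = 0.0013.

z = 3.225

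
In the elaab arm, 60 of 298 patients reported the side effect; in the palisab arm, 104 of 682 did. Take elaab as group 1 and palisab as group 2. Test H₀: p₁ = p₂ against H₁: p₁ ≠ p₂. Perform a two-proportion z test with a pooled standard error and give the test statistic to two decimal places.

z = 1.88

p̂₁ = 60/298 ≈ 0.2013, p̂₂ = 104/682 ≈ 0.1525.
Pooled p̂ = (60+104)/(298+682) = 164/980 = 0.1673.
SE = √(0.139342 × 0.00482198) = 0.0259.
z = (0.2013 − 0.1525)/0.0259 = 0.0488/0.0259 = 1.88.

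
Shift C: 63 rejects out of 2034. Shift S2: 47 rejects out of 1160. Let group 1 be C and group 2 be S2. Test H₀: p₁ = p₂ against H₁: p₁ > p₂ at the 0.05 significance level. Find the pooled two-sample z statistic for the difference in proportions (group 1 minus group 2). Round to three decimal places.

p̂₁ = 63/2034 = 0.0309735, p̂₂ = 47/1160 = 0.0405172.
Pooled p̂ = (63+47)/(2034+1160) = 110/3194 = 0.0344396.
SE = √(p̂(1−p̂)(1/n₁+1/n₂)) = √(0.0344396·0.9655604·0.00135371) = √(4.50156e-05) = 0.0067094.
z = (0.0309735 − 0.0405172)/0.0067094 = -0.0095437/0.0067094 = -1.422.
p-value = P(Z > -1.422) ≈ 0.9226, so at α = 0.05 we fail to reject H₀.

z = -1.422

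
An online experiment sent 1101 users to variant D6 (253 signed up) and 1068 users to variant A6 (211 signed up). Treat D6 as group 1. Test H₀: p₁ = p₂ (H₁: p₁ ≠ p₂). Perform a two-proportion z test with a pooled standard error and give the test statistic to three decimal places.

z = 1.830

p̂₁ = 253/1101 ≈ 0.22979, p̂₂ = 211/1068 ≈ 0.19757.
Pooled p̂ = (253+211)/(1101+1068) = 464/2169 = 0.21392.
SE = √(p̂(1−p̂)(1/n₁+1/n₂)) = √(0.21392·0.78608·0.00184459) = √(0.000310187) = 0.01761.
z = (0.22979 − 0.19757)/0.01761 = 0.03222/0.01761 = 1.830.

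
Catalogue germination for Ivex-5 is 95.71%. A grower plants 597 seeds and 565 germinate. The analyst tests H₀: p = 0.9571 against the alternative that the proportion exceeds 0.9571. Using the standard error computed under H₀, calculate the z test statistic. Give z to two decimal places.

p̂ = 565/597 ≈ 0.9464.
Standard error under H₀: √(0.9571×0.0429/597) = 0.0083.
z = (0.9464 − 0.9571)/0.0083 = -0.0107/0.0083 = -1.29.
p-value = P(Z > -1.290) ≈ 0.9015.

z = -1.29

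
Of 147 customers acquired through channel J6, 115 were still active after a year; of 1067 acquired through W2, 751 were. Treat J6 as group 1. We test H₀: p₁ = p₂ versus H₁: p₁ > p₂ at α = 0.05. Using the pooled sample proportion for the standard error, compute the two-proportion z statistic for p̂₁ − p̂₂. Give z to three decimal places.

z = 1.972

p̂₁ = 115/147 = 0.782313, p̂₂ = 751/1067 = 0.703843.
Pooled p̂ = (115+751)/(147+1067) = 866/1214 = 0.713344.
SE = √(0.204484 × 0.00773993) = 0.039783.
z = (0.782313 − 0.703843)/0.039783 = 0.078470/0.039783 = 1.972.
p-value = P(Z > 1.972) ≈ 0.0243; since p < α = 0.05, reject H₀.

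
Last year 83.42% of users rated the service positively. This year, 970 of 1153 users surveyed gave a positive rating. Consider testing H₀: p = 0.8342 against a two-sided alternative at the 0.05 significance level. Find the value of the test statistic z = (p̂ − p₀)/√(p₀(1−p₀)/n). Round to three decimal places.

p̂ = 970/1153 ≈ 0.84128.
Standard error under H₀: √(0.8342×0.1658/1153) = 0.01095.
z = (0.84128 − 0.8342)/0.01095 = 0.00708/0.01095 = 0.647.
p-value = 2·P(Z > 0.647) ≈ 0.5178; since p > α = 0.05, fail to reject H₀.

z = 0.647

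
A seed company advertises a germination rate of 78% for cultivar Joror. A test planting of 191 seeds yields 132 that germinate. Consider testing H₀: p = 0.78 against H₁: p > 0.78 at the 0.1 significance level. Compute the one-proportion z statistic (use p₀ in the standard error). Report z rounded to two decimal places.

p̂ = 132/191 ≈ 0.69110.
Standard error under H₀: √(0.78×0.22/191) = 0.02997.
z = (0.69110 − 0.78)/0.02997 = -0.08890/0.02997 = -2.97.
p-value = P(Z > -2.966) ≈ 0.9985; since p > α = 0.1, fail to reject H₀.

z = -2.97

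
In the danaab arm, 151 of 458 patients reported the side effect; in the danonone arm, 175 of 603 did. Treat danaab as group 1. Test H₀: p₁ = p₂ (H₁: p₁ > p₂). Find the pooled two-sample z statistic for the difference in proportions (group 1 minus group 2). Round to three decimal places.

p̂₁ = 151/458 = 0.329694, p̂₂ = 175/603 = 0.290216.
Pooled p̂ = (151+175)/(458+603) = 326/1061 = 0.307257.
SE = √(0.21285 × 0.00384178) = 0.028596.
z = (0.329694 − 0.290216)/0.028596 = 0.039478/0.028596 = 1.381.

z = 1.381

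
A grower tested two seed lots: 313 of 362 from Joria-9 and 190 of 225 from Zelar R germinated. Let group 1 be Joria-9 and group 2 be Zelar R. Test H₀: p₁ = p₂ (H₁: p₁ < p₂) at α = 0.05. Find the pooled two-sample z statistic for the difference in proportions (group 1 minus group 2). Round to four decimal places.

z = 0.6794

p̂₁ = 313/362 = 0.864641, p̂₂ = 190/225 = 0.844444.
Pooled p̂ = (313+190)/(362+225) = 503/587 = 0.856899.
SE = √(p̂(1−p̂)(1/n₁+1/n₂)) = √(0.856899·0.143101·0.00720688) = √(0.000883727) = 0.029728.
z = (0.864641 − 0.844444)/0.029728 = 0.020197/0.029728 = 0.6794.
p-value = P(Z < 0.679) ≈ 0.7516. With α = 0.05, fail to reject H₀.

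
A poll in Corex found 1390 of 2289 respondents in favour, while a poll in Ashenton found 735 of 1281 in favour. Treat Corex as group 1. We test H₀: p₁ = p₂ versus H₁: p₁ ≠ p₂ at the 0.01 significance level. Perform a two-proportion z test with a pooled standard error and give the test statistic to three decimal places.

p̂₁ = 1390/2289 ≈ 0.607252, p̂₂ = 735/1281 ≈ 0.573770.
Pooled p̂ = (1390+735)/(2289+1281) = 2125/3570 = 0.595238.
SE = √(p̂(1−p̂)(1/n₁+1/n₂)) = √(0.595238·0.404762·0.00121751) = √(0.000293335) = 0.017127.
z = (0.607252 − 0.573770)/0.017127 = 0.033482/0.017127 = 1.955.
p-value = 2·P(Z > 1.955) ≈ 0.0506, so at α = 0.01 we fail to reject H₀.

z = 1.955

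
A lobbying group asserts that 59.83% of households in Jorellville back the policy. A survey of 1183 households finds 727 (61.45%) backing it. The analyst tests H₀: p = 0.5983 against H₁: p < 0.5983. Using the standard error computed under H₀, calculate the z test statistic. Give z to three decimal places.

z = 1.139

p̂ = 727/1183 = 0.614539.
Under H₀, SE = √(0.5983·0.4017/1183) = √(0.000203159) = 0.014253.
z = (0.614539 − 0.5983)/0.014253 = 0.016239/0.014253 = 1.139.
p-value = P(Z < 1.139) ≈ 0.8727.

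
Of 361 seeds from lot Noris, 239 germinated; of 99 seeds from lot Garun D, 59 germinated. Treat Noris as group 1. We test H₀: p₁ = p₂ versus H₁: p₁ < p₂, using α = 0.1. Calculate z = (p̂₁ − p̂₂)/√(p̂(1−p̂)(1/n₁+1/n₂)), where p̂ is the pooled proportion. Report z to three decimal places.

z = 1.220

p̂₁ = 239/361 ≈ 0.66205, p̂₂ = 59/99 ≈ 0.59596.
Pooled p̂ = (239+59)/(361+99) = 298/460 = 0.64783.
SE = √(0.228147 × 0.0128711) = 0.05419.
z = (0.66205 − 0.59596)/0.05419 = 0.06609/0.05419 = 1.220.
p-value = P(Z < 1.220) ≈ 0.8887; since p > α = 0.1, fail to reject H₀.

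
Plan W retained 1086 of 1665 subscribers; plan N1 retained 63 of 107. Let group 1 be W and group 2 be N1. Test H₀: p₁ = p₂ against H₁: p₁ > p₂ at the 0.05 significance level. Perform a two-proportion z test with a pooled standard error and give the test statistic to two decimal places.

p̂₁ = 1086/1665 = 0.6523, p̂₂ = 63/107 = 0.5888.
Pooled p̂ = (1086+63)/(1665+107) = 1149/1772 = 0.6484.
SE = √(p̂(1−p̂)(1/n₁+1/n₂)) = √(0.6484·0.3516·0.00994639) = √(0.0022675) = 0.0476.
z = (0.6523 − 0.5888)/0.0476 = 0.0635/0.0476 = 1.33.
p-value = P(Z > 1.333) ≈ 0.0913, so at α = 0.05 we fail to reject H₀.

z = 1.33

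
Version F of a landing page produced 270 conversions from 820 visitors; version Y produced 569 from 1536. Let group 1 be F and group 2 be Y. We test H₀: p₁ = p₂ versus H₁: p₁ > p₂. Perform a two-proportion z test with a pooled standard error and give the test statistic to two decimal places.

z = -1.99

p̂₁ = 270/820 ≈ 0.3293, p̂₂ = 569/1536 ≈ 0.3704.
Pooled p̂ = (270+569)/(820+1536) = 839/2356 = 0.3561.
SE = √(p̂(1−p̂)(1/n₁+1/n₂)) = √(0.3561·0.6439·0.00187055) = √(0.000428911) = 0.0207.
z = (0.3293 − 0.3704)/0.0207 = -0.0411/0.0207 = -1.99.
p-value = P(Z > -1.988) ≈ 0.9766.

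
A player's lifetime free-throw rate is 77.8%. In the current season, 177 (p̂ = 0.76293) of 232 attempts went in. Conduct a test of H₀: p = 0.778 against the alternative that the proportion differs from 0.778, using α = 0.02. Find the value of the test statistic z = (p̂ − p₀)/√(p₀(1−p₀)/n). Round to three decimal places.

z = -0.552

p̂ = 177/232 = 0.76293.
Under H₀, SE = √(0.778·0.222/232) = √(0.000744466) = 0.02728.
z = (0.76293 − 0.778)/0.02728 = -0.01507/0.02728 = -0.552.
p-value = 2·P(Z > 0.552) ≈ 0.5808. With α = 0.02, fail to reject H₀.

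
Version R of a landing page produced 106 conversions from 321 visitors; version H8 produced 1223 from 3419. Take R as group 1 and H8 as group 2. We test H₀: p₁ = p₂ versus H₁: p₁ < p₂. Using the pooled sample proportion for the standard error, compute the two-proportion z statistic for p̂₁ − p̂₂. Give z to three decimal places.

z = -0.984

p̂₁ = 106/321 = 0.33022, p̂₂ = 1223/3419 = 0.35771.
Pooled p̂ = (106+1223)/(321+3419) = 1329/3740 = 0.35535.
SE = √(p̂(1−p̂)(1/n₁+1/n₂)) = √(0.35535·0.64465·0.00340775) = √(0.000780632) = 0.02794.
z = (0.33022 − 0.35771)/0.02794 = -0.02749/0.02794 = -0.984.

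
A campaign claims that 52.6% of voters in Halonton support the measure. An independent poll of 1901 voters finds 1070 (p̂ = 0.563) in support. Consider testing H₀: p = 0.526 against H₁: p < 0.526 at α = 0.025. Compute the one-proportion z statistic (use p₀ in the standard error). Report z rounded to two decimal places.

p̂ = 1070/1901 ≈ 0.56286.
Under H₀, SE = √(0.526·0.474/1901) = √(0.000131154) = 0.01145.
z = (0.56286 − 0.526)/0.01145 = 0.03686/0.01145 = 3.22.
p-value = P(Z < 3.219) ≈ 0.9994; since p > α = 0.025, fail to reject H₀.

z = 3.22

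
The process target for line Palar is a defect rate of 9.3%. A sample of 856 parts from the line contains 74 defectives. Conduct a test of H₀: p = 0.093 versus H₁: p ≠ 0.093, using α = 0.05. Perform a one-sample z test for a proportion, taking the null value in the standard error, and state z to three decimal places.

z = -0.660

p̂ = 74/856 = 0.08645.
Standard error under H₀: √(0.093×0.907/856) = 0.00993.
z = (0.08645 − 0.093)/0.00993 = -0.00655/0.00993 = -0.660.
p-value = 2·P(Z > 0.660) ≈ 0.5093, so at α = 0.05 we fail to reject H₀.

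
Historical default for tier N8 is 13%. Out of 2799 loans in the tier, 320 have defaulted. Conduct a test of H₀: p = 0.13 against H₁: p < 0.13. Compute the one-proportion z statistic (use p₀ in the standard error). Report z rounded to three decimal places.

z = -2.466

p̂ = 320/2799 = 0.1143265.
Standard error under H₀: √(0.13×0.87/2799) = 0.0063567.
z = (0.1143265 − 0.13)/0.0063567 = -0.0156735/0.0063567 = -2.466.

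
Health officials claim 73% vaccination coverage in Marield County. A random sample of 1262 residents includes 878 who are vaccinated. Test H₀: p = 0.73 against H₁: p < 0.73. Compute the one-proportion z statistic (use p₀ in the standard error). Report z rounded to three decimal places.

z = -2.743

p̂ = 878/1262 ≈ 0.695721.
Standard error under H₀: √(0.73×0.27/1262) = 0.012497.
z = (0.695721 − 0.73)/0.012497 = -0.034279/0.012497 = -2.743.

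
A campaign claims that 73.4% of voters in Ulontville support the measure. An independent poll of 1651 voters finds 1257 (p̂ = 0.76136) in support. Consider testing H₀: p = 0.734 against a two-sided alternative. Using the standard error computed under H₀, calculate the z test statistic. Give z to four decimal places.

z = 2.5156

p̂ = 1257/1651 ≈ 0.761357.
SE = √(p₀(1−p₀)/n) = √(0.19524/1651) = 0.010875.
z = (0.761357 − 0.734)/0.010875 = 0.027357/0.010875 = 2.5156.
p-value = 2·P(Z > 2.516) ≈ 0.0119.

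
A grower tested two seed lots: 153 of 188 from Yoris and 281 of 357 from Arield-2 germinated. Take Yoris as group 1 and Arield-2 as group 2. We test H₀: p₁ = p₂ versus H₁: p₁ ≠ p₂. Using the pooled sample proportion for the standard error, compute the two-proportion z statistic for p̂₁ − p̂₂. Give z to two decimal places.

z = 0.74

p̂₁ = 153/188 = 0.8138, p̂₂ = 281/357 = 0.7871.
Pooled p̂ = (153+281)/(188+357) = 434/545 = 0.7963.
SE = √(p̂(1−p̂)(1/n₁+1/n₂)) = √(0.7963·0.2037·0.00812027) = √(0.00131701) = 0.0363.
z = (0.8138 − 0.7871)/0.0363 = 0.0267/0.0363 = 0.74.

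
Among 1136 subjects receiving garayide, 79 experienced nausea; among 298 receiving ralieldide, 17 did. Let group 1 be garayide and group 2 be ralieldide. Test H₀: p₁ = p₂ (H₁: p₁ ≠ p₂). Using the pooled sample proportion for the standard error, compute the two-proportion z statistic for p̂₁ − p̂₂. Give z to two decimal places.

z = 0.77

p̂₁ = 79/1136 ≈ 0.0695, p̂₂ = 17/298 ≈ 0.0570.
Pooled p̂ = (79+17)/(1136+298) = 96/1434 = 0.0669.
SE = √(p̂(1−p̂)(1/n₁+1/n₂)) = √(0.0669·0.9331·0.00423599) = √(0.000264596) = 0.0163.
z = (0.0695 − 0.0570)/0.0163 = 0.0125/0.0163 = 0.77.
Two-sided p-value ≈ 2·Φ(−0.768) = 0.4424.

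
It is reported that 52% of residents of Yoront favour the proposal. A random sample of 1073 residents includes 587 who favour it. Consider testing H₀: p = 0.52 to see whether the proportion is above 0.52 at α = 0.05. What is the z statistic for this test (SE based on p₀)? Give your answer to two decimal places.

p̂ = 587/1073 ≈ 0.5471.
Under H₀, SE = √(0.52·0.48/1073) = √(0.000232619) = 0.0153.
z = (0.5471 − 0.52)/0.0153 = 0.0271/0.0153 = 1.77.
p-value = P(Z > 1.774) ≈ 0.0380, so at α = 0.05 we reject H₀.

z = 1.77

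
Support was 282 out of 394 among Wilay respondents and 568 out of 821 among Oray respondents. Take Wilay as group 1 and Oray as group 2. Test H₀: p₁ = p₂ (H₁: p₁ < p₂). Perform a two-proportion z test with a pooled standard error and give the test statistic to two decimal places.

z = 0.85

p̂₁ = 282/394 = 0.7157, p̂₂ = 568/821 = 0.6918.
Pooled p̂ = (282+568)/(394+821) = 850/1215 = 0.6996.
SE = √(0.210164 × 0.0037561) = 0.0281.
z = (0.7157 − 0.6918)/0.0281 = 0.0239/0.0281 = 0.85.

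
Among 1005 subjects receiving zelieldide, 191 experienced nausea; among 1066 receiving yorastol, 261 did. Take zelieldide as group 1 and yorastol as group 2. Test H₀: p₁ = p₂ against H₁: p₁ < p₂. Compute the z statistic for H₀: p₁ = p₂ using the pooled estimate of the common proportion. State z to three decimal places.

p̂₁ = 191/1005 = 0.19005, p̂₂ = 261/1066 = 0.24484.
Pooled p̂ = (191+261)/(1005+1066) = 452/2071 = 0.21825.
SE = √(0.170618 × 0.00193311) = 0.01816.
z = (0.19005 − 0.24484)/0.01816 = -0.05479/0.01816 = -3.017.

z = -3.017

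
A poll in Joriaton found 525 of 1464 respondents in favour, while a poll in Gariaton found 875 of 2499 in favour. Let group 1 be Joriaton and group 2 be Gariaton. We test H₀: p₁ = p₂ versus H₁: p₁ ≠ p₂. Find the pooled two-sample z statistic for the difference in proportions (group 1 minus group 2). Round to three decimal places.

p̂₁ = 525/1464 ≈ 0.35861, p̂₂ = 875/2499 ≈ 0.35014.
Pooled p̂ = (525+875)/(1464+2499) = 1400/3963 = 0.35327.
SE = √(p̂(1−p̂)(1/n₁+1/n₂)) = √(0.35327·0.64673·0.00108322) = √(0.000247483) = 0.01573.
z = (0.35861 − 0.35014)/0.01573 = 0.00847/0.01573 = 0.538.
Two-sided p-value ≈ 2·Φ(−0.538) = 0.5904.

z = 0.538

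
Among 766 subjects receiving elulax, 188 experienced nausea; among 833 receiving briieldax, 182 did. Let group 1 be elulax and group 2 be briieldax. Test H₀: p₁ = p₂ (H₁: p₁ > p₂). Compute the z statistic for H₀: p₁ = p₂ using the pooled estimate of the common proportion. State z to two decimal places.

z = 1.28

p̂₁ = 188/766 = 0.24543, p̂₂ = 182/833 = 0.21849.
Pooled p̂ = (188+182)/(766+833) = 370/1599 = 0.23139.
SE = √(0.177851 × 0.00250596) = 0.02111.
z = (0.24543 − 0.21849)/0.02111 = 0.02694/0.02111 = 1.28.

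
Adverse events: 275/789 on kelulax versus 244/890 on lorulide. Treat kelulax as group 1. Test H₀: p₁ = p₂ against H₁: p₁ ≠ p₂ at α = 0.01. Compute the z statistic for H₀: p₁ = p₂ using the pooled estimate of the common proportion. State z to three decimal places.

z = 3.292

p̂₁ = 275/789 = 0.348542, p̂₂ = 244/890 = 0.274157.
Pooled p̂ = (275+244)/(789+890) = 519/1679 = 0.309113.
SE = √(0.213562 × 0.00239102) = 0.022597.
z = (0.348542 − 0.274157)/0.022597 = 0.074385/0.022597 = 3.292.
p-value = 2·P(Z > 3.292) ≈ 0.0010. With α = 0.01, reject H₀.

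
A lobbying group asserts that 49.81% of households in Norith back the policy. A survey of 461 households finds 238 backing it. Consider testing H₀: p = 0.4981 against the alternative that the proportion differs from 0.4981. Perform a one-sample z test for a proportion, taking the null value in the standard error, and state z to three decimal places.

z = 0.780

p̂ = 238/461 ≈ 0.51627.
SE = √(p₀(1−p₀)/n) = √(0.25/461) = 0.02329.
z = (0.51627 − 0.4981)/0.02329 = 0.01817/0.02329 = 0.780.
Two-sided p-value ≈ 2·Φ(−0.780) = 0.4353.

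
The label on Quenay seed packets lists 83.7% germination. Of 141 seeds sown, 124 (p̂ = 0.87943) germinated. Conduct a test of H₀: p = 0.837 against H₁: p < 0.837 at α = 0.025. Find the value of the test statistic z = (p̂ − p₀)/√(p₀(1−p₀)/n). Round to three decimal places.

z = 1.364

p̂ = 124/141 ≈ 0.87943.
Under H₀, SE = √(0.837·0.163/141) = √(0.000967596) = 0.03111.
z = (0.87943 − 0.837)/0.03111 = 0.04243/0.03111 = 1.364.
p-value = P(Z < 1.364) ≈ 0.9137. With α = 0.025, fail to reject H₀.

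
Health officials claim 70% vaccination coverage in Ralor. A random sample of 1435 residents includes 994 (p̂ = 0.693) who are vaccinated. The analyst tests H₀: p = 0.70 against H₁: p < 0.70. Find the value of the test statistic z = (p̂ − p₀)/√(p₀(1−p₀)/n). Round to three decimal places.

z = -0.605

p̂ = 994/1435 ≈ 0.69268.
Under H₀, SE = √(0.7·0.3/1435) = √(0.000146341) = 0.01210.
z = (0.69268 − 0.7)/0.01210 = -0.00732/0.01210 = -0.605.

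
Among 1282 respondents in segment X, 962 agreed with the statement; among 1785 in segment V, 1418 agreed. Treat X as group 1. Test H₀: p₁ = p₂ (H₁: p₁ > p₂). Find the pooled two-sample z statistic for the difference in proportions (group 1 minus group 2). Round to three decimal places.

p̂₁ = 962/1282 = 0.750390, p̂₂ = 1418/1785 = 0.794398.
Pooled p̂ = (962+1418)/(1282+1785) = 2380/3067 = 0.776003.
SE = √(0.173823 × 0.00134026) = 0.015263.
z = (0.750390 − 0.794398)/0.015263 = -0.044008/0.015263 = -2.883.
p-value = P(Z > -2.883) ≈ 0.9980.

z = -2.883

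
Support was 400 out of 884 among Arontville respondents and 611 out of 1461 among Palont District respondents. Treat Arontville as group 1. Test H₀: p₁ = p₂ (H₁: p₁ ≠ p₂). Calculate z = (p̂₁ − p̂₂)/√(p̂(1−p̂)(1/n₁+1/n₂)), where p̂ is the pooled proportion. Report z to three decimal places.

z = 1.625

p̂₁ = 400/884 = 0.45249, p̂₂ = 611/1461 = 0.41821.
Pooled p̂ = (400+611)/(884+1461) = 1011/2345 = 0.43113.
SE = √(p̂(1−p̂)(1/n₁+1/n₂)) = √(0.43113·0.56887·0.00181568) = √(0.000445309) = 0.02110.
z = (0.45249 − 0.41821)/0.02110 = 0.03428/0.02110 = 1.625.
p-value = 2·P(Z > 1.625) ≈ 0.1043.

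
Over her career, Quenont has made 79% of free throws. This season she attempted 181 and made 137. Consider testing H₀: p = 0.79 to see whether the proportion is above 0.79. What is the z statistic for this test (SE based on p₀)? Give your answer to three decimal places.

z = -1.093

p̂ = 137/181 ≈ 0.75691.
SE = √(p₀(1−p₀)/n) = √(0.1659/181) = 0.03027.
z = (0.75691 − 0.79)/0.03027 = -0.03309/0.03027 = -1.093.
p-value = P(Z > -1.093) ≈ 0.8628.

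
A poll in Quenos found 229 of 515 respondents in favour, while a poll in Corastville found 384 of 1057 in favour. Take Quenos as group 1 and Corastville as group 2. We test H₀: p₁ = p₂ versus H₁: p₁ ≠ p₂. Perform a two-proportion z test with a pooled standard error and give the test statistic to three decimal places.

z = 3.104

p̂₁ = 229/515 ≈ 0.444660, p̂₂ = 384/1057 ≈ 0.363292.
Pooled p̂ = (229+384)/(515+1057) = 613/1572 = 0.389949.
SE = √(p̂(1−p̂)(1/n₁+1/n₂)) = √(0.389949·0.610051·0.00288782) = √(0.00068698) = 0.026210.
z = (0.444660 − 0.363292)/0.026210 = 0.081368/0.026210 = 3.104.
Two-sided p-value ≈ 2·Φ(−3.104) = 0.0019.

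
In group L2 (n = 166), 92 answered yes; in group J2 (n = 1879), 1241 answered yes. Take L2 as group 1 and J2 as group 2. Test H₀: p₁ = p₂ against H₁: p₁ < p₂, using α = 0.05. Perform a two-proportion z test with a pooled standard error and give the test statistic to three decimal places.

p̂₁ = 92/166 ≈ 0.55422, p̂₂ = 1241/1879 ≈ 0.66046.
Pooled p̂ = (92+1241)/(166+1879) = 1333/2045 = 0.65183.
SE = √(0.226947 × 0.00655629) = 0.03857.
z = (0.55422 − 0.66046)/0.03857 = -0.10624/0.03857 = -2.754.
p-value = P(Z < -2.754) ≈ 0.0029. With α = 0.05, reject H₀.

z = -2.754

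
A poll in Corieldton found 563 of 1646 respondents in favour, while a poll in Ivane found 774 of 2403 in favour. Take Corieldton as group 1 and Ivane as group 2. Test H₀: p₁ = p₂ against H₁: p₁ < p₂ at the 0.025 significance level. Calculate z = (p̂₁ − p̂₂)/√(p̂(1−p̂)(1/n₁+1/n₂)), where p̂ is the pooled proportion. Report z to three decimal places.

p̂₁ = 563/1646 ≈ 0.34204, p̂₂ = 774/2403 ≈ 0.32210.
Pooled p̂ = (563+774)/(1646+2403) = 1337/4049 = 0.33020.
SE = √(0.22117 × 0.00102368) = 0.01505.
z = (0.34204 − 0.32210)/0.01505 = 0.01994/0.01505 = 1.325.
p-value = P(Z < 1.325) ≈ 0.9075; since p > α = 0.025, fail to reject H₀.

z = 1.325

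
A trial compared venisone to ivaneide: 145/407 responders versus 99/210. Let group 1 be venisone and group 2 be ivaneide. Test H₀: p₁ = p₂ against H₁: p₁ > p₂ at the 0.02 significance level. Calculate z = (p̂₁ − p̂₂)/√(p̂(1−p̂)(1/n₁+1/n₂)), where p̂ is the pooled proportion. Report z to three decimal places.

z = -2.772

p̂₁ = 145/407 ≈ 0.35627, p̂₂ = 99/210 ≈ 0.47143.
Pooled p̂ = (145+99)/(407+210) = 244/617 = 0.39546.
SE = √(p̂(1−p̂)(1/n₁+1/n₂)) = √(0.39546·0.60454·0.00721891) = √(0.00172584) = 0.04154.
z = (0.35627 − 0.47143)/0.04154 = -0.11516/0.04154 = -2.772.
p-value = P(Z > -2.772) ≈ 0.9972; since p > α = 0.02, fail to reject H₀.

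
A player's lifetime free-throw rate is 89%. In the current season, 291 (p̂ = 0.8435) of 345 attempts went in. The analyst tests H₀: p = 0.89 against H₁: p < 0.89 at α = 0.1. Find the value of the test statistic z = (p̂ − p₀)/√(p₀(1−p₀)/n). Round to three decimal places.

p̂ = 291/345 ≈ 0.843478.
Standard error under H₀: √(0.89×0.11/345) = 0.016845.
z = (0.843478 − 0.89)/0.016845 = -0.046522/0.016845 = -2.762.
p-value = P(Z < -2.762) ≈ 0.0029, so at α = 0.1 we reject H₀.

z = -2.762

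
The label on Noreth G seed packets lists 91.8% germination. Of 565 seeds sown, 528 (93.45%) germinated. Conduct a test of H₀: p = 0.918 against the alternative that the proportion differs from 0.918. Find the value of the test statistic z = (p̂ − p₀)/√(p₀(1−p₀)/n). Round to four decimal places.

p̂ = 528/565 ≈ 0.934513.
Under H₀, SE = √(0.918·0.082/565) = √(0.000133232) = 0.011543.
z = (0.934513 − 0.918)/0.011543 = 0.016513/0.011543 = 1.4306.
p-value = 2·P(Z > 1.431) ≈ 0.1525.

z = 1.4306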